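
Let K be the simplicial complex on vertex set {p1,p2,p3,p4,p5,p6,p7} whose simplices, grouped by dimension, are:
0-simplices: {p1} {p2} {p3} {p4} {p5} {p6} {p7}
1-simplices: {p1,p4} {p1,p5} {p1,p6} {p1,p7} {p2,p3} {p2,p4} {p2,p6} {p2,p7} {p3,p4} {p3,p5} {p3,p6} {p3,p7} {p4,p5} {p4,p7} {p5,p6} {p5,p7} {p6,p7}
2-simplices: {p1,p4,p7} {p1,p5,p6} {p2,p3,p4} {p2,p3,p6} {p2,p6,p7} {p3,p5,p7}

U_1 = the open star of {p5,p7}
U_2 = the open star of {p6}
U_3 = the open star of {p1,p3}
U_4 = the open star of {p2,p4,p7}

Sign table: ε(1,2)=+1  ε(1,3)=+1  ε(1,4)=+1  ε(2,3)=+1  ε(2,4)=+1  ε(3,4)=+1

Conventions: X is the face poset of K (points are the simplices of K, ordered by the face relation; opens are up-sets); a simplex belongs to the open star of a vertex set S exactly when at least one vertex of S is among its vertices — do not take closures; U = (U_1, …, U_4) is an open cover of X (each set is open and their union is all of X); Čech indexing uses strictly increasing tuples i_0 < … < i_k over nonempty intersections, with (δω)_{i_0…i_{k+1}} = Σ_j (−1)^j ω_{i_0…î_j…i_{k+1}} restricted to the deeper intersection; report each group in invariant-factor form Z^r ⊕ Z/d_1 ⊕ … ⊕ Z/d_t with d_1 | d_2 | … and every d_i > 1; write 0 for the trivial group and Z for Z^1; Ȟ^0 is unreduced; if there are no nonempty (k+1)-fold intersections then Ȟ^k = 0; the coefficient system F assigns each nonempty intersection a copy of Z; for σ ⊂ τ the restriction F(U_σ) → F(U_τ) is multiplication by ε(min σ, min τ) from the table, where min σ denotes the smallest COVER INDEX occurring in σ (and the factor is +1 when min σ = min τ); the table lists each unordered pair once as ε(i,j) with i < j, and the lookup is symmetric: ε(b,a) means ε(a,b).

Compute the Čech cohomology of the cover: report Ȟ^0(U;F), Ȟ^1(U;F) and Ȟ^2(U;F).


Ȟ^0(U;F) ≅ Z; Ȟ^1(U;F) ≅ 0; Ȟ^2(U;F) ≅ Z

nerve simplices:
  U1={{p5},{p7},{p1,p5},{p1,p7},{p2,p7},{p3,p5},{p3,p7},{p4,p5},{p4,p7},{p5,p6},{p5,p7},{p6,p7},{p1,p4,p7},{p1,p5,p6},{p2,p6,p7},{p3,p5,p7}} U2={{p6},{p1,p6},{p2,p6},{p3,p6},{p5,p6},{p6,p7},{p1,p5,p6},{p2,p3,p6},{p2,p6,p7}} U3={{p1},{p3},{p1,p4},{p1,p5},{p1,p6},{p1,p7},{p2,p3},{p3,p4},{p3,p5},{p3,p6},{p3,p7},{p1,p4,p7},{p1,p5,p6},{p2,p3,p4},{p2,p3,p6},{p3,p5,p7}} U4={{p2},{p4},{p7},{p1,p4},{p1,p7},{p2,p3},{p2,p4},{p2,p6},{p2,p7},{p3,p4},{p3,p7},{p4,p5},{p4,p7},{p5,p7},{p6,p7},{p1,p4,p7},{p2,p3,p4},{p2,p3,p6},{p2,p6,p7},{p3,p5,p7}}
  U12={{p5,p6},{p6,p7},{p1,p5,p6},{p2,p6,p7}} U13={{p1,p5},{p1,p7},{p3,p5},{p3,p7},{p1,p4,p7},{p1,p5,p6},{p3,p5,p7}} U14={{p7},{p1,p7},{p2,p7},{p3,p7},{p4,p5},{p4,p7},{p5,p7},{p6,p7},{p1,p4,p7},{p2,p6,p7},{p3,p5,p7}} U23={{p1,p6},{p3,p6},{p1,p5,p6},{p2,p3,p6}} U24={{p2,p6},{p6,p7},{p2,p3,p6},{p2,p6,p7}} U34={{p1,p4},{p1,p7},{p2,p3},{p3,p4},{p3,p7},{p1,p4,p7},{p2,p3,p4},{p2,p3,p6},{p3,p5,p7}}
  U123={{p1,p5,p6}} U124={{p6,p7},{p2,p6,p7}} U134={{p1,p7},{p3,p7},{p1,p4,p7},{p3,p5,p7}} U234={{p2,p3,p6}}
C dims 4,6,4; δ0: rk 3, SNF 1^3; δ1: rk 3, SNF 1^3
degree 0: 4−3−0 = 1 → Ȟ^0 ≅ Z
degree 1: 6−3−3 = 0 → Ȟ^1 ≅ 0
degree 2: 4−0−3 = 1 → Ȟ^2 ≅ Z


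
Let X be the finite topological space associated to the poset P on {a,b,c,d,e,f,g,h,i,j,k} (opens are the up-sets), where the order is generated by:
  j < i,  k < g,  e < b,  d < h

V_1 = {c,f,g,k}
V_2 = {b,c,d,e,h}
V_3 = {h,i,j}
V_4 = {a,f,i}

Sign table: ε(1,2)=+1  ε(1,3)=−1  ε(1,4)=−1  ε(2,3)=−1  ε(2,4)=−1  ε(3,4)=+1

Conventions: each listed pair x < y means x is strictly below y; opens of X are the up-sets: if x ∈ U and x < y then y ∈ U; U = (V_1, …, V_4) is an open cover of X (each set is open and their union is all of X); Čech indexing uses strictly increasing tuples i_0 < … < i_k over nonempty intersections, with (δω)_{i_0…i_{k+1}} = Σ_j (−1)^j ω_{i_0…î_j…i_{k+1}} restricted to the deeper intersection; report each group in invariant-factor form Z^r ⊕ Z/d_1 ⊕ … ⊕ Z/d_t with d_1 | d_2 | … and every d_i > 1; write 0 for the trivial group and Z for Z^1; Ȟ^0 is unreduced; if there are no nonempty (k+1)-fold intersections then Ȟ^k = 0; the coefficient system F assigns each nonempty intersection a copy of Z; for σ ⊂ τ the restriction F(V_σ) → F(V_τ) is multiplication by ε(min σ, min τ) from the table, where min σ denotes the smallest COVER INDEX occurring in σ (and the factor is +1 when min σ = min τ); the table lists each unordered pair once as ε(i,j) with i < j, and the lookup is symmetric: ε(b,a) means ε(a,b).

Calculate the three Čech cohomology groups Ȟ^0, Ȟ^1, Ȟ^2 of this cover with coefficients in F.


Ȟ^0(U;F) ≅ Z,  Ȟ^1(U;F) ≅ Z,  Ȟ^2(U;F) ≅ 0

nonempty intersections:
  V12={c} V14={f} V23={h} V34={i}
C dims 4,4; δ0: rk 3, SNF 1^3
Ȟ^0: (4−3)−0=1 ⇒ Z
Ȟ^1: (4−0)−3=1 ⇒ Z
Ȟ^2: (0−0)−0=0 ⇒ 0


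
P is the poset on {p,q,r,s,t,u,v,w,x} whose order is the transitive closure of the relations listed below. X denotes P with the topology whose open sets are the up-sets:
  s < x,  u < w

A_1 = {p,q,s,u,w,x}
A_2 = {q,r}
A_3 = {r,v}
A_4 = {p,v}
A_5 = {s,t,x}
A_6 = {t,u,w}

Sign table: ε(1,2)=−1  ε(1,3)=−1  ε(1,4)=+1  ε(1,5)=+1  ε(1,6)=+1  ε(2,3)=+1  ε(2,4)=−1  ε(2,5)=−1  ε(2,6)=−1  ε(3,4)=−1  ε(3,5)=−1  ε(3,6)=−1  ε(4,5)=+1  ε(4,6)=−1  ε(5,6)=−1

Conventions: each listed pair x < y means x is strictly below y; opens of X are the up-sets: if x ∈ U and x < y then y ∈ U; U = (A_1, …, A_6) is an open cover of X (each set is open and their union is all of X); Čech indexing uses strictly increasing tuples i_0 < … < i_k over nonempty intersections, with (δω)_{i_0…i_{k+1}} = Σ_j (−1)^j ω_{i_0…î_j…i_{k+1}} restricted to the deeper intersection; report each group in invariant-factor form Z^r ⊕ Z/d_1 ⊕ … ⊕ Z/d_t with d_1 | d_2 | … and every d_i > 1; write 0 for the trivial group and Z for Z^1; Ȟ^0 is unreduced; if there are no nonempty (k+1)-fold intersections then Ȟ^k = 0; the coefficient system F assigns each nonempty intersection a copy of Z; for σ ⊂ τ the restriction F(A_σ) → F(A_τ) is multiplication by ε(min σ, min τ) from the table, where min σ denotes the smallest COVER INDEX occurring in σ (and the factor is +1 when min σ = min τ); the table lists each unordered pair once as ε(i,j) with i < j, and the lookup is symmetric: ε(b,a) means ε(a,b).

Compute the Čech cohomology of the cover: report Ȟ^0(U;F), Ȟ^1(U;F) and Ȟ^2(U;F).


nerve simplices:
  A12={q} A14={p} A15={s,x} A16={u,w} A23={r} A34={v} A56={t}
C dims 6,7; δ0: rk 6, SNF 1^5·2
degree 0: 6−6−0 = 0 → Ȟ^0 ≅ 0
degree 1: 7−0−6 = 1 plus torsion [2] → Ȟ^1 ≅ Z ⊕ Z/2
degree 2: 0−0−0 = 0 → Ȟ^2 ≅ 0

Ȟ^0 = 0, Ȟ^1 = Z ⊕ Z/2 and Ȟ^2 = 0


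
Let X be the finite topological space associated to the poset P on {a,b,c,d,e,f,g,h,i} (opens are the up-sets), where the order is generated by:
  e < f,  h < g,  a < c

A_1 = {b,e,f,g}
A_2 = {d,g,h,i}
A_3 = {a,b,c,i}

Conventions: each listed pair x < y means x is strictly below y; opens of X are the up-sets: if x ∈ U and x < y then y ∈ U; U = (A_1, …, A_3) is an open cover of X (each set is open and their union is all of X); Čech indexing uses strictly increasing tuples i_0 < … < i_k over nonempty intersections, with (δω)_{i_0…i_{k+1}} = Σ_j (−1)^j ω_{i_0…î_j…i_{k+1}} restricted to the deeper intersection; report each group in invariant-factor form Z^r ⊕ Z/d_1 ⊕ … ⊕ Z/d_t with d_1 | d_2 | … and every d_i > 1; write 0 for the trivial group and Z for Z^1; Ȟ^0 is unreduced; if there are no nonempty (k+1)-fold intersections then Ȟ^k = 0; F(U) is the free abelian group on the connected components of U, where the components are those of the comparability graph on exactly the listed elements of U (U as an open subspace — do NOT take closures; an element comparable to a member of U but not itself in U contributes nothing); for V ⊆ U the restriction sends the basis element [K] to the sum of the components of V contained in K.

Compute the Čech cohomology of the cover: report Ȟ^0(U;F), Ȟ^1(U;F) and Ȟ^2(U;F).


nonempty overlaps:
  A12={g} A13={b} A23={i}
components per intersection:
  A1: {b} {e,f} {g}
  A2: {d} {g,h} {i}
  A3: {a,c} {b} {i}
  A12: {g}
  A13: {b}
  A23: {i}
C dims 9,3; δ0: rk 3, SNF 1^3
degree 0: 9−3−0 = 6 → Ȟ^0 ≅ Z^6
degree 1: 3−0−3 = 0 → Ȟ^1 ≅ 0
degree 2: 0−0−0 = 0 → Ȟ^2 ≅ 0

Ȟ^0 = Z^6, Ȟ^1 = 0 and Ȟ^2 = 0


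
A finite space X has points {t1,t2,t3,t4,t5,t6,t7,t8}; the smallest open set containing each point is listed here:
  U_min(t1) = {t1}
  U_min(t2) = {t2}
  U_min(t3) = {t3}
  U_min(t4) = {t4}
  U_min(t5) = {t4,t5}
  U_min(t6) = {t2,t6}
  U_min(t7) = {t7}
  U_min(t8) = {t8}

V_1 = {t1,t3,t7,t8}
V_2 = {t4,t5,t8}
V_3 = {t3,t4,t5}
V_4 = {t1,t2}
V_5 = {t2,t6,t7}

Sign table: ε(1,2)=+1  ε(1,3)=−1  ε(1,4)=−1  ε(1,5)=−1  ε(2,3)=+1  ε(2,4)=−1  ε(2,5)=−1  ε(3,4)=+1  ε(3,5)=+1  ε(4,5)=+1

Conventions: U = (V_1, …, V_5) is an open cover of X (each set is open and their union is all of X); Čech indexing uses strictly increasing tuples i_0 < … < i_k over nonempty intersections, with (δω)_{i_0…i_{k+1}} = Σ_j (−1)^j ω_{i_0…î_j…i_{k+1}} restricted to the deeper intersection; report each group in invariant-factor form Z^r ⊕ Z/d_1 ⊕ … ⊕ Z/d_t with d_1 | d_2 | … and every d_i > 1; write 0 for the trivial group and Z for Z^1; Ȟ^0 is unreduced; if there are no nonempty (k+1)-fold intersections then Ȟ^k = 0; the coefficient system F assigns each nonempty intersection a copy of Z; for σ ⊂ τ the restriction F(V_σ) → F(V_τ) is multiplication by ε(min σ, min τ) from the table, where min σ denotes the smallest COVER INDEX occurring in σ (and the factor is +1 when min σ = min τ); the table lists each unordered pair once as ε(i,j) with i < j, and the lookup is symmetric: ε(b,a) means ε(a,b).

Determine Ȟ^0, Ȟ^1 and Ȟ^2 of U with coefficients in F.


nonempty overlaps:
  V12={t8} V13={t3} V14={t1} V15={t7} V23={t4,t5} V45={t2}
C dims 5,6; δ0: rk 5, SNF 1^4·2
degree 0: 5−5−0 = 0 → Ȟ^0 ≅ 0
degree 1: 6−0−5 = 1 plus torsion [2] → Ȟ^1 ≅ Z ⊕ Z/2
degree 2: 0−0−0 = 0 → Ȟ^2 ≅ 0

Ȟ^0 = 0, Ȟ^1 = Z ⊕ Z/2 and Ȟ^2 = 0


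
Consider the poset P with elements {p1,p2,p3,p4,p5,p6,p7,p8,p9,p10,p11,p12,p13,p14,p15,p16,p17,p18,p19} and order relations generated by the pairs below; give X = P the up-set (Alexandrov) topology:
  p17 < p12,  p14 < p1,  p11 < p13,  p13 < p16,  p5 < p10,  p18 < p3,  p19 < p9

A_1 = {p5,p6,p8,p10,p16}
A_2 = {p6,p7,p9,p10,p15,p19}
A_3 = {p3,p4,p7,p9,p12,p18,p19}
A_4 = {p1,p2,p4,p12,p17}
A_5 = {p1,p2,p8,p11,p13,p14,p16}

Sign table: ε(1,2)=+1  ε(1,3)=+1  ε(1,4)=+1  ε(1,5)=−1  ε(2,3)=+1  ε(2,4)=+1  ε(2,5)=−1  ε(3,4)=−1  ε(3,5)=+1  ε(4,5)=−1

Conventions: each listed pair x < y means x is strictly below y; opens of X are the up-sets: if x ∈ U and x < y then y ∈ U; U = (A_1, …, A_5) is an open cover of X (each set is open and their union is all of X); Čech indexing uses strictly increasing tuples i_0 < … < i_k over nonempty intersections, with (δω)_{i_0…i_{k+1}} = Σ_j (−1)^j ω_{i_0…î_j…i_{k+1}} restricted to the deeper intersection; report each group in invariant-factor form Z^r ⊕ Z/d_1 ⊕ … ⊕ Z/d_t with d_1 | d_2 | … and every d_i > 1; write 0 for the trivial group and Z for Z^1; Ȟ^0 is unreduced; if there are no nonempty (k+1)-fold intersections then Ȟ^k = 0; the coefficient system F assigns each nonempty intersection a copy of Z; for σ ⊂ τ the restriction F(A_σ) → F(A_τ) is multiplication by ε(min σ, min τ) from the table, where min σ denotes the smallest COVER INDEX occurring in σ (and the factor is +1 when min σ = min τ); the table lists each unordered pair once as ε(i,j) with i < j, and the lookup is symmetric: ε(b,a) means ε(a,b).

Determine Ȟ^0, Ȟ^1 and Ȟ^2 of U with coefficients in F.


Ȟ^0 = 0; Ȟ^1 = Z/2; Ȟ^2 = 0

cover nerve:
  A12={p6,p10} A15={p8,p16} A23={p7,p9,p19} A34={p4,p12} A45={p1,p2}
C dims 5,5; δ0: rk 5, SNF 1^4·2
Ȟ^0: (5−5)−0=0 ⇒ 0
Ȟ^1: (5−0)−5=0 plus torsion [2] ⇒ Z/2
Ȟ^2: (0−0)−0=0 ⇒ 0


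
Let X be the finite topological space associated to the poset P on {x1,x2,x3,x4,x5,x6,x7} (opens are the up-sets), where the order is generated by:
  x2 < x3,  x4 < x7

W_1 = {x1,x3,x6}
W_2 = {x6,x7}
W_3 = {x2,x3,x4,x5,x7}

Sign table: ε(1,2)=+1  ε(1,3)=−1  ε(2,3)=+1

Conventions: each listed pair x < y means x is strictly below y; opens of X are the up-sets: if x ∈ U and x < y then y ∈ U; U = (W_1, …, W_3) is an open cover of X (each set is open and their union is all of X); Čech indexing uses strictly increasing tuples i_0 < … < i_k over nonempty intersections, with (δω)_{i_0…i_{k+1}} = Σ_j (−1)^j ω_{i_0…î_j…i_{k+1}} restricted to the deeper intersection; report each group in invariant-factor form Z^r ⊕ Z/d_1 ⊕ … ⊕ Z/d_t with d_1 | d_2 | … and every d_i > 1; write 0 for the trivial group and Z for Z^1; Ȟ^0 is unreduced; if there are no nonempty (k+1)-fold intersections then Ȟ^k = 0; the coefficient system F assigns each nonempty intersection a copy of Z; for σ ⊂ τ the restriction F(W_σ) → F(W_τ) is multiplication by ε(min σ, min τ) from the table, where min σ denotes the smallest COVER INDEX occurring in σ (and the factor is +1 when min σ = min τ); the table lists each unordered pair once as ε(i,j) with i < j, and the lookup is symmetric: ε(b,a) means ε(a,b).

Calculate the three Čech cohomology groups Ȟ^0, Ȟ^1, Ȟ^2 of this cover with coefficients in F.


Ȟ^0(U;F) ≅ 0; Ȟ^1(U;F) ≅ Z/2; Ȟ^2(U;F) ≅ 0

nonempty overlaps:
  W12={x6} W13={x3} W23={x7}
C dims 3,3; δ0: rk 3, SNF 1^2·2
degree 0: 3−3−0 = 0 → Ȟ^0 ≅ 0
degree 1: 3−0−3 = 0 plus torsion [2] → Ȟ^1 ≅ Z/2
degree 2: 0−0−0 = 0 → Ȟ^2 ≅ 0


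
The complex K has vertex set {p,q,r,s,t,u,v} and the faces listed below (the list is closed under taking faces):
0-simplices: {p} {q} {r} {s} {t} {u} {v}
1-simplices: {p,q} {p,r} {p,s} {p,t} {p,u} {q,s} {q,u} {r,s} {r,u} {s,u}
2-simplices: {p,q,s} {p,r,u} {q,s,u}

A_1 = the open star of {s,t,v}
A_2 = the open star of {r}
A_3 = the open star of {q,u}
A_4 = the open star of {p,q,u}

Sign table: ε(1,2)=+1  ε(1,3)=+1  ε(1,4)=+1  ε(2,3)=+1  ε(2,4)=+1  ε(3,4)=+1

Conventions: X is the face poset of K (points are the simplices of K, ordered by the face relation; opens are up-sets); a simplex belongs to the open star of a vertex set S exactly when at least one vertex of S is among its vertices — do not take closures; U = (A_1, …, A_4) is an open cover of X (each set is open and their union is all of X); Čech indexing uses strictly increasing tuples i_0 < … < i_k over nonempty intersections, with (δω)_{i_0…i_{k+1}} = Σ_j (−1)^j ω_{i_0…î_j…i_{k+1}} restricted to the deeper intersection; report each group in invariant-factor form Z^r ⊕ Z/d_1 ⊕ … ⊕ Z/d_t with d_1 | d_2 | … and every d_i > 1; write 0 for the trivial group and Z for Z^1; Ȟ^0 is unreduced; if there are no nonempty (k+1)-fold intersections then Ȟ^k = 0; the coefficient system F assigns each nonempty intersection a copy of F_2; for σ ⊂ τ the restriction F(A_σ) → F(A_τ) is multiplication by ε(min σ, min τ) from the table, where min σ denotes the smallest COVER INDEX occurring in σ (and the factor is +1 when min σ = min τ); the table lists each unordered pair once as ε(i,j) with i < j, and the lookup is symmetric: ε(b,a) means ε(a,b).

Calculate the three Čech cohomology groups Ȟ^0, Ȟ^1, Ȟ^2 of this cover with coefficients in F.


intersection data:
  A1={{s},{t},{v},{p,s},{p,t},{q,s},{r,s},{s,u},{p,q,s},{q,s,u}} A2={{r},{p,r},{r,s},{r,u},{p,r,u}} A3={{q},{u},{p,q},{p,u},{q,s},{q,u},{r,u},{s,u},{p,q,s},{p,r,u},{q,s,u}} A4={{p},{q},{u},{p,q},{p,r},{p,s},{p,t},{p,u},{q,s},{q,u},{r,u},{s,u},{p,q,s},{p,r,u},{q,s,u}}
  A12={{r,s}} A13={{q,s},{s,u},{p,q,s},{q,s,u}} A14={{p,s},{p,t},{q,s},{s,u},{p,q,s},{q,s,u}} A23={{r,u},{p,r,u}} A24={{p,r},{r,u},{p,r,u}} A34={{q},{u},{p,q},{p,u},{q,s},{q,u},{r,u},{s,u},{p,q,s},{p,r,u},{q,s,u}}
  A134={{q,s},{s,u},{p,q,s},{q,s,u}} A234={{r,u},{p,r,u}}
C dims 4,6,2; δ0: rk_F2 3; δ1: rk_F2 2
Ȟ^0 = (4 − 3) − 0 = 1, so Ȟ^0 ≅ Z/2
Ȟ^1 = (6 − 2) − 3 = 1, so Ȟ^1 ≅ Z/2
Ȟ^2 = (2 − 0) − 2 = 0, so Ȟ^2 ≅ 0

Ȟ^0(U;F) ≅ Z/2; Ȟ^1(U;F) ≅ Z/2; Ȟ^2(U;F) ≅ 0


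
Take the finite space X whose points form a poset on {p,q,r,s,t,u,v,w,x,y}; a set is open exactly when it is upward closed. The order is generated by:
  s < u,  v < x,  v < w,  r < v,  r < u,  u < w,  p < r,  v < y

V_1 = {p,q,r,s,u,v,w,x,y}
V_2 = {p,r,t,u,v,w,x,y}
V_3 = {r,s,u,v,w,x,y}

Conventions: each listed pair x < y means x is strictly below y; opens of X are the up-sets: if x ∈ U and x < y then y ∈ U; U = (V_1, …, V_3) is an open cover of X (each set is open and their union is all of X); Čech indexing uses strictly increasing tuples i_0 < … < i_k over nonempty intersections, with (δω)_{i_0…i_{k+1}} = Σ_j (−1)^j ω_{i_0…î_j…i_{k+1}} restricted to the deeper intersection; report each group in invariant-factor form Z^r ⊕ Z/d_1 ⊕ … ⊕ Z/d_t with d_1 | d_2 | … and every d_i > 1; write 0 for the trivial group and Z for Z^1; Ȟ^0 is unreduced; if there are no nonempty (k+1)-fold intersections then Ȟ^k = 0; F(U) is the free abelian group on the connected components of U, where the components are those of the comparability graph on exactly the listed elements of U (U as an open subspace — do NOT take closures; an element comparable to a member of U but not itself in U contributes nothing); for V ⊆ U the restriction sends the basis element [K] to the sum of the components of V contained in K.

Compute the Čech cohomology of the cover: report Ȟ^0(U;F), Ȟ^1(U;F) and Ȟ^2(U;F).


Ȟ^0 ≅ Z^3, Ȟ^1 ≅ 0 and Ȟ^2 ≅ 0

intersection data:
  V12={p,r,u,v,w,x,y} V13={r,s,u,v,w,x,y} V23={r,u,v,w,x,y}
  V123={r,u,v,w,x,y}
components per intersection:
  V1: {p,r,s,u,v,w,x,y} {q}
  V2: {p,r,u,v,w,x,y} {t}
  V3: {r,s,u,v,w,x,y}
  V12: {p,r,u,v,w,x,y}
  V13: {r,s,u,v,w,x,y}
  V23: {r,u,v,w,x,y}
  V123: {r,u,v,w,x,y}
C dims 5,3,1; δ0: rk 2, SNF 1^2; δ1: rk 1, SNF 1^1
Ȟ^0 = (5 − 2) − 0 = 3, so Ȟ^0 ≅ Z^3
Ȟ^1 = (3 − 1) − 2 = 0, so Ȟ^1 ≅ 0
Ȟ^2 = (1 − 0) − 1 = 0, so Ȟ^2 ≅ 0


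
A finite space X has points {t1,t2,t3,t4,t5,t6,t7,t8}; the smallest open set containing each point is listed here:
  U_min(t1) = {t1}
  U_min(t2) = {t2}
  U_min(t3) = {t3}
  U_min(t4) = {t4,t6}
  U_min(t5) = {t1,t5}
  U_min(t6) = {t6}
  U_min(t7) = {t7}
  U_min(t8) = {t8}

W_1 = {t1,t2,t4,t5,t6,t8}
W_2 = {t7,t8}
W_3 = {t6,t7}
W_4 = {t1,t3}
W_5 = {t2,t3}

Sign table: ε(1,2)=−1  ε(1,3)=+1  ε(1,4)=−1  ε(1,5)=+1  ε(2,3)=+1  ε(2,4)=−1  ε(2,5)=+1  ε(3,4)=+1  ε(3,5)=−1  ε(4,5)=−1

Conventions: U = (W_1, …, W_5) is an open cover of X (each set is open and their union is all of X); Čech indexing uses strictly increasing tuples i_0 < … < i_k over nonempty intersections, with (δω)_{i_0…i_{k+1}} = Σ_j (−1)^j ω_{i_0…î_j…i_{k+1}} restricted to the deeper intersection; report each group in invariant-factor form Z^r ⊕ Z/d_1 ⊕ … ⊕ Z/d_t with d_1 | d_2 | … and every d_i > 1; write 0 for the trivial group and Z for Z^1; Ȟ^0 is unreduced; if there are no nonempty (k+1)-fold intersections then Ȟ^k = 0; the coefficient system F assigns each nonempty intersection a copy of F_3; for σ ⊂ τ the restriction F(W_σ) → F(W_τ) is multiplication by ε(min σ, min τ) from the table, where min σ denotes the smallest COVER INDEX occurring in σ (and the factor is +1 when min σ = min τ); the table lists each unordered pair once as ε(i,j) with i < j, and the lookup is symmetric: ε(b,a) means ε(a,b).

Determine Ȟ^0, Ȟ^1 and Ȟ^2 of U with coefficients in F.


Ȟ^0(U;F) ≅ 0, Ȟ^1(U;F) ≅ Z/3 and Ȟ^2(U;F) ≅ 0

cover nerve:
  W12={t8} W13={t6} W14={t1} W15={t2} W23={t7} W45={t3}
C dims 5,6; δ0: rk_F3 5
Ȟ^0: (5−5)−0=0 ⇒ 0
Ȟ^1: (6−0)−5=1 ⇒ Z/3
Ȟ^2: (0−0)−0=0 ⇒ 0


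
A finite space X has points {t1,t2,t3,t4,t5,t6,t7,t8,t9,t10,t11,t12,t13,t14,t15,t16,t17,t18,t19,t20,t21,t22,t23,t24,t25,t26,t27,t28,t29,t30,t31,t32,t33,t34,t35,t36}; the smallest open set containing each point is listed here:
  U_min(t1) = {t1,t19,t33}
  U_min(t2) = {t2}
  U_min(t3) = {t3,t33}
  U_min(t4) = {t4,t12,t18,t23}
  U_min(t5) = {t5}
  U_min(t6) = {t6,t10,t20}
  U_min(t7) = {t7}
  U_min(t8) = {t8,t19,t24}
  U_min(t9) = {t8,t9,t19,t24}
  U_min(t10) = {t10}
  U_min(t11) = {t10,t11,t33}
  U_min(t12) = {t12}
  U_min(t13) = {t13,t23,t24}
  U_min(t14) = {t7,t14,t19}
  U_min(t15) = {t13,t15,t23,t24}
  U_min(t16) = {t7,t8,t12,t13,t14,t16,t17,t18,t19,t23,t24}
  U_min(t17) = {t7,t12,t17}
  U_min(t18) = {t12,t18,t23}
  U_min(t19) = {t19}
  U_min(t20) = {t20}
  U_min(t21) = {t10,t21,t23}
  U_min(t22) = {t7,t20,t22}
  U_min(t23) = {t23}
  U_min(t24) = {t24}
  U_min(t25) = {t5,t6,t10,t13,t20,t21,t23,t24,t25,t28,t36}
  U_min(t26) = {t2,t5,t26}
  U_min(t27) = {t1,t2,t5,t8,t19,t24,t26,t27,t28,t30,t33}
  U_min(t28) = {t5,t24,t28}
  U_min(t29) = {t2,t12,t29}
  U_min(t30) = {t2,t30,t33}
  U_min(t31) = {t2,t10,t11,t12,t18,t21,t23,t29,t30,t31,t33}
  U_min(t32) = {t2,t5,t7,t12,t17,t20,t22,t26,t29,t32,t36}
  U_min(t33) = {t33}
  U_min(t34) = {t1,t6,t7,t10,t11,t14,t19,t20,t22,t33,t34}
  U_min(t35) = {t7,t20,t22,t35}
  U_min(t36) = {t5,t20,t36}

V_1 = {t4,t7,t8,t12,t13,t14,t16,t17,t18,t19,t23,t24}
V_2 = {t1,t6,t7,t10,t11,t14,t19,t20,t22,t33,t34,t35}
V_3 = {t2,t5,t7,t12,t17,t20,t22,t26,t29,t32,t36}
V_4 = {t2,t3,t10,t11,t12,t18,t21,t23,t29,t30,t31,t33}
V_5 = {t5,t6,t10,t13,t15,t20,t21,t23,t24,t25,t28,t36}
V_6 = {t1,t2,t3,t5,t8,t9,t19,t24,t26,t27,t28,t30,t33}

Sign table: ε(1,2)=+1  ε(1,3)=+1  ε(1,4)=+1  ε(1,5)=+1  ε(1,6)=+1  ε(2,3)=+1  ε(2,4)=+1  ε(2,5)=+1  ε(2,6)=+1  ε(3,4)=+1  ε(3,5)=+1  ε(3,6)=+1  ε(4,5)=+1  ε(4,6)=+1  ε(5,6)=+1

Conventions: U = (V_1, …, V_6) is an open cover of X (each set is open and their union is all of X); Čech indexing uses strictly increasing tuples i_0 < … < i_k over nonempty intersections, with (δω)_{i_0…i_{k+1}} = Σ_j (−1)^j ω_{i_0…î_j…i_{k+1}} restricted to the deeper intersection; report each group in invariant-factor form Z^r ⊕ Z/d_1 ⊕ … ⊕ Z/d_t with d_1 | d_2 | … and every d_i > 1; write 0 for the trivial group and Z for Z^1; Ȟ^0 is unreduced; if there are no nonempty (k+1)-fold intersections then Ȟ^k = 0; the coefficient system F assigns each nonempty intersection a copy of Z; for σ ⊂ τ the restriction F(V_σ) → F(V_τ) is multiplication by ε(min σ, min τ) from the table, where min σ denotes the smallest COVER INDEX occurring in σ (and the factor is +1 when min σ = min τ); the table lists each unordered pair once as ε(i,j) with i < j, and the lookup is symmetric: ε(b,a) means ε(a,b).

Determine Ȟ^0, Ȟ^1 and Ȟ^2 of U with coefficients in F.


Ȟ^0(U;F) ≅ Z; Ȟ^1(U;F) ≅ 0; Ȟ^2(U;F) ≅ Z/2

nerve simplices:
  V12={t7,t14,t19} V13={t7,t12,t17} V14={t12,t18,t23} V15={t13,t23,t24} V16={t8,t19,t24} V23={t7,t20,t22} V24={t10,t11,t33} V25={t6,t10,t20} V26={t1,t19,t33} V34={t2,t12,t29} V35={t5,t20,t36} V36={t2,t5,t26} V45={t10,t21,t23} V46={t2,t3,t30,t33} V56={t5,t24,t28}
  V123={t7} V126={t19} V134={t12} V145={t23} V156={t24} V235={t20} V245={t10} V246={t33} V346={t2} V356={t5}
C dims 6,15,10; δ0: rk 5, SNF 1^5; δ1: rk 10, SNF 1^9·2
degree 0: 6−5−0 = 1 → Ȟ^0 ≅ Z
degree 1: 15−10−5 = 0 → Ȟ^1 ≅ 0
degree 2: 10−0−10 = 0 plus torsion [2] → Ȟ^2 ≅ Z/2


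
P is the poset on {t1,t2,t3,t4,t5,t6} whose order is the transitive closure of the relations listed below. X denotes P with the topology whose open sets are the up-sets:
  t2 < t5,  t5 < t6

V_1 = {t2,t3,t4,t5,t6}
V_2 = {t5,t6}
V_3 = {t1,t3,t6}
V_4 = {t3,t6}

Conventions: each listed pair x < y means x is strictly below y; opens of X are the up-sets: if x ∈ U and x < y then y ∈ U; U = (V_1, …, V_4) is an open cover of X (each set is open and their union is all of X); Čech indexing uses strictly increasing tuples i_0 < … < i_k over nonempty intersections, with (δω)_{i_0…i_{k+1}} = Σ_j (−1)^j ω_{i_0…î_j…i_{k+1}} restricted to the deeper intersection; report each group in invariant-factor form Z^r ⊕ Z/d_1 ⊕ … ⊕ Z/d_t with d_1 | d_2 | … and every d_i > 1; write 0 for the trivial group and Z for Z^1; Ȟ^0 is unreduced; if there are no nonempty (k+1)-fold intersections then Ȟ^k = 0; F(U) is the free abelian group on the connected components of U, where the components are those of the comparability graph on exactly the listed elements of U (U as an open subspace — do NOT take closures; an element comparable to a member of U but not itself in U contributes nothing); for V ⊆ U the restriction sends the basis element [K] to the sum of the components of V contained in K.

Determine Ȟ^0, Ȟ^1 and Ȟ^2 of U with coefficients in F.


Ȟ^0 ≅ Z^4, Ȟ^1 ≅ 0 and Ȟ^2 ≅ 0

nerve simplices:
  V12={t5,t6} V13={t3,t6} V14={t3,t6} V23={t6} V24={t6} V34={t3,t6}
  V123={t6} V124={t6} V134={t3,t6} V234={t6}
  V1234={t6}
components per intersection:
  V1: {t2,t5,t6} {t3} {t4}
  V2: {t5,t6}
  V3: {t1} {t3} {t6}
  V4: {t3} {t6}
  V12: {t5,t6}
  V13: {t3} {t6}
  V14: {t3} {t6}
  V23: {t6}
  V24: {t6}
  V34: {t3} {t6}
  V123: {t6}
  V124: {t6}
  V134: {t3} {t6}
  V234: {t6}
  V1234: {t6}
C dims 9,9,5,1; δ0: rk 5, SNF 1^5; δ1: rk 4, SNF 1^4; δ2: rk 1, SNF 1^1
degree 0: 9−5−0 = 4 → Ȟ^0 ≅ Z^4
degree 1: 9−4−5 = 0 → Ȟ^1 ≅ 0
degree 2: 5−1−4 = 0 → Ȟ^2 ≅ 0


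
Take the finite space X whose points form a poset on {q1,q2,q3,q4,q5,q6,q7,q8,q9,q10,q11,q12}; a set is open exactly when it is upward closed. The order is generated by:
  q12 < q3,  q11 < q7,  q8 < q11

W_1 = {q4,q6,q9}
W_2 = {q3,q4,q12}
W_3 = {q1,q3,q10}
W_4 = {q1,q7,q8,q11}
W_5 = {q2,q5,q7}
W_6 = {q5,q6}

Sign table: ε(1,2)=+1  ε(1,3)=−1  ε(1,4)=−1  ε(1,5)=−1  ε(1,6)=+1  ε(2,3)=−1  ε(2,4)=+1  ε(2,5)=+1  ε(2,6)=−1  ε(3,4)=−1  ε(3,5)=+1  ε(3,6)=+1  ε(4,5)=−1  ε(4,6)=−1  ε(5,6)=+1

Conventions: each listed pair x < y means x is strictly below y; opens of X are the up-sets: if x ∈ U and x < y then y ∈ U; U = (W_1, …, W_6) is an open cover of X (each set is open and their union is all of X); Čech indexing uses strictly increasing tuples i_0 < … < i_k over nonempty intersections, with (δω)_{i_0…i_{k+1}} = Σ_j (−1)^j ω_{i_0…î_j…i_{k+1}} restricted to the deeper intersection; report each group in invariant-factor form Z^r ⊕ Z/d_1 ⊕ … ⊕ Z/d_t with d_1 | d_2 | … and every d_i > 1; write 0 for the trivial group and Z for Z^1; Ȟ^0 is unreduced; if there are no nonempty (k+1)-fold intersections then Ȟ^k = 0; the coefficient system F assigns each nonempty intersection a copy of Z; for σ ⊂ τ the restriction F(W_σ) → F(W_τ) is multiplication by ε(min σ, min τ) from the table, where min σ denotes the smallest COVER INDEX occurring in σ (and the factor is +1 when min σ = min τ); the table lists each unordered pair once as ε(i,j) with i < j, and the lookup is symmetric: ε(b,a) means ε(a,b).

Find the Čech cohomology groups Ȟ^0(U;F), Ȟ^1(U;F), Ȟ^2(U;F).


nonempty overlaps:
  W12={q4} W16={q6} W23={q3} W34={q1} W45={q7} W56={q5}
C dims 6,6; δ0: rk 6, SNF 1^5·2
degree 0: 6−6−0 = 0 → Ȟ^0 ≅ 0
degree 1: 6−0−6 = 0 plus torsion [2] → Ȟ^1 ≅ Z/2
degree 2: 0−0−0 = 0 → Ȟ^2 ≅ 0

Ȟ^0 ≅ 0,  Ȟ^1 ≅ Z/2,  Ȟ^2 ≅ 0


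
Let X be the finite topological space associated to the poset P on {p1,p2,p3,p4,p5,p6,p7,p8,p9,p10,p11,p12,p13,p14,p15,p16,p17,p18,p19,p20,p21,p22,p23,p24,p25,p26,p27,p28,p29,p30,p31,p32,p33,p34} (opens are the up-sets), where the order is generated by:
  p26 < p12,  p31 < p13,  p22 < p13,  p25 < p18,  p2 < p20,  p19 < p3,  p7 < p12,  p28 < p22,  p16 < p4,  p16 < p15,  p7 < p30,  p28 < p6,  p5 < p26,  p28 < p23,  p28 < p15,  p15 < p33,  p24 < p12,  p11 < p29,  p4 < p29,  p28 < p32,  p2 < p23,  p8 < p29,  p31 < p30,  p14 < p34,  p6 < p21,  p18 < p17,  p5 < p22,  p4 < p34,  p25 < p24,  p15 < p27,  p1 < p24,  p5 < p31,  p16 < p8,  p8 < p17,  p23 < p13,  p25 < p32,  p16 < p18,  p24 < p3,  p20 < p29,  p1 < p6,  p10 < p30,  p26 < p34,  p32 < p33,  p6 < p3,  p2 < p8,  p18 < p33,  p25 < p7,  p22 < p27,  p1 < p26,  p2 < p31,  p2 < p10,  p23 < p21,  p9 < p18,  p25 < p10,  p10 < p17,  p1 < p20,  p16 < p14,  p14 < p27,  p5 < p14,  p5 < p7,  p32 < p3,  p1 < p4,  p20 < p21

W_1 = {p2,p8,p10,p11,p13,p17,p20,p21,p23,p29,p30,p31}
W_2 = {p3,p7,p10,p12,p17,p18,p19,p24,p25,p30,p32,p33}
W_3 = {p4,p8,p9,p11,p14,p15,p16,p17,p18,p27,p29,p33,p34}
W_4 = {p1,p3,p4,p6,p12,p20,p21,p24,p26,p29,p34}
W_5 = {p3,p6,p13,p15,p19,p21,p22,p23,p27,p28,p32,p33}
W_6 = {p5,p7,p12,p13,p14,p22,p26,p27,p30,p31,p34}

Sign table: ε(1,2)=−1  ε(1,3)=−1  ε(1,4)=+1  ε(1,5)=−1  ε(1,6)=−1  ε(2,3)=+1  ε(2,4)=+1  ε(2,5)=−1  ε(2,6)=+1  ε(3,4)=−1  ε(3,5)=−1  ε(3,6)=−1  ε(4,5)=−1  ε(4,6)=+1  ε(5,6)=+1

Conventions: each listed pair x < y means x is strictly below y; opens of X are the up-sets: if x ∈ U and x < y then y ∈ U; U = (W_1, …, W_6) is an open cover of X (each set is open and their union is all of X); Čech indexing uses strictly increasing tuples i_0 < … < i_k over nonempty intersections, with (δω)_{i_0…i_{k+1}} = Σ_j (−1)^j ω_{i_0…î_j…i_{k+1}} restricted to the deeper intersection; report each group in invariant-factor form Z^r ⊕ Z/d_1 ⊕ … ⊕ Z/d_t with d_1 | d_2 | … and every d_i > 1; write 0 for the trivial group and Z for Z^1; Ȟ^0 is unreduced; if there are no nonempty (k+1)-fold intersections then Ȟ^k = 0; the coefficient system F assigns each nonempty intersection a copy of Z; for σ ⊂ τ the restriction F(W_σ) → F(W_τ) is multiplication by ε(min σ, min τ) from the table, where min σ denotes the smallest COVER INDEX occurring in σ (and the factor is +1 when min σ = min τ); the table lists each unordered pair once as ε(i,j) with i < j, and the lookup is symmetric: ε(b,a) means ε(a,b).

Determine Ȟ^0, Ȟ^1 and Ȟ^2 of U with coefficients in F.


nerve simplices:
  W12={p10,p17,p30} W13={p8,p11,p17,p29} W14={p20,p21,p29} W15={p13,p21,p23} W16={p13,p30,p31} W23={p17,p18,p33} W24={p3,p12,p24} W25={p3,p19,p32,p33} W26={p7,p12,p30} W34={p4,p29,p34} W35={p15,p27,p33} W36={p14,p27,p34} W45={p3,p6,p21} W46={p12,p26,p34} W56={p13,p22,p27}
  W123={p17} W126={p30} W134={p29} W145={p21} W156={p13} W235={p33} W245={p3} W246={p12} W346={p34} W356={p27}
C dims 6,15,10; δ0: rk 6, SNF 1^5·2; δ1: rk 9, SNF 1^9
degree 0: 6−6−0 = 0 → Ȟ^0 ≅ 0
degree 1: 15−9−6 = 0 plus torsion [2] → Ȟ^1 ≅ Z/2
degree 2: 10−0−9 = 1 → Ȟ^2 ≅ Z

Ȟ^0 ≅ 0, Ȟ^1 ≅ Z/2, Ȟ^2 ≅ Z


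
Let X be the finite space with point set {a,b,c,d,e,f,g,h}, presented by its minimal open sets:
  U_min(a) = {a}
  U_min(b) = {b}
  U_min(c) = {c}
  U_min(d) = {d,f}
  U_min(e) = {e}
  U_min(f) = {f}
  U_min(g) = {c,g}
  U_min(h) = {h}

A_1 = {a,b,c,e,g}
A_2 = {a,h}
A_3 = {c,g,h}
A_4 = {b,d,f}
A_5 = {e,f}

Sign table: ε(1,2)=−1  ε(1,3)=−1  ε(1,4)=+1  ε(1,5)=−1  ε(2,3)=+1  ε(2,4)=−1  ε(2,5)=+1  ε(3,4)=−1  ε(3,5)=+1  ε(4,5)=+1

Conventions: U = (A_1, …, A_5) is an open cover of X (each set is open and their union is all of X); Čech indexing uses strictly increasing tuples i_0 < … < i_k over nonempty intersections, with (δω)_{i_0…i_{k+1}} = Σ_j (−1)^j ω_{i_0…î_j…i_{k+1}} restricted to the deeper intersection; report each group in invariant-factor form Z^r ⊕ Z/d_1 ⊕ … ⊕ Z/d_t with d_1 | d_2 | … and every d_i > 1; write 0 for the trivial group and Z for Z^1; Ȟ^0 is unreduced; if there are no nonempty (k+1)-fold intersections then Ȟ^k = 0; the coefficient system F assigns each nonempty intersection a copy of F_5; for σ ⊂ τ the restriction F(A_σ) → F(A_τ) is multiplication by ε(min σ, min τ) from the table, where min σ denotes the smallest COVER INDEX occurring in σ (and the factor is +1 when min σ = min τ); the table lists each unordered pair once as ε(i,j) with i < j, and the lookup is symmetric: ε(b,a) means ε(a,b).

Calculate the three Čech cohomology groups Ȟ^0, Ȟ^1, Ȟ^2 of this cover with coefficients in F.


nonempty intersections:
  A12={a} A13={c,g} A14={b} A15={e} A23={h} A45={f}
C dims 5,6; δ0: rk_F5 5
Ȟ^0: (5−5)−0=0 ⇒ 0
Ȟ^1: (6−0)−5=1 ⇒ Z/5
Ȟ^2: (0−0)−0=0 ⇒ 0

Ȟ^0 = 0, Ȟ^1 = Z/5 and Ȟ^2 = 0


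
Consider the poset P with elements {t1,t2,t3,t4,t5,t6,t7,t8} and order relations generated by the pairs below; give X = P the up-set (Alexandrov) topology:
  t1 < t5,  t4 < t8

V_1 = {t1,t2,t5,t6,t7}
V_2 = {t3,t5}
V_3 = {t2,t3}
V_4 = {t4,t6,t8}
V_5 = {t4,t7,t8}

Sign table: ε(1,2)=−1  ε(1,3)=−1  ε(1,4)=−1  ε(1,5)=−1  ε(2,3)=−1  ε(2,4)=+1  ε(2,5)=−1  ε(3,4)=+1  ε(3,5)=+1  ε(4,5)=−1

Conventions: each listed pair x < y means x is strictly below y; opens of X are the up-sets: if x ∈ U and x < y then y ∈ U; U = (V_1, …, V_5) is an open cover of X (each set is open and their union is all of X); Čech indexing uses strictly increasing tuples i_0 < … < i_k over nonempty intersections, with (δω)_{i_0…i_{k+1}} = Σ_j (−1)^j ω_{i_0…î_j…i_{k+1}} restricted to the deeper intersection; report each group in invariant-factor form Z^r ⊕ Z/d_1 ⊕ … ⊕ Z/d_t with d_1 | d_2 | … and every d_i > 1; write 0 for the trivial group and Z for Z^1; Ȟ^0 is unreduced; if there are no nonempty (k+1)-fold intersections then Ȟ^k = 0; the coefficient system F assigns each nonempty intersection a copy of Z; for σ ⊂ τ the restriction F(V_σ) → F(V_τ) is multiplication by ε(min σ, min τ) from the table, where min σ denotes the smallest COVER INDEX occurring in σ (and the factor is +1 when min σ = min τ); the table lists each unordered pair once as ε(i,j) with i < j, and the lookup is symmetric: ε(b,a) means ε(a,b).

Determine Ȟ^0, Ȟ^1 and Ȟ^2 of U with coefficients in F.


Ȟ^0 = 0, Ȟ^1 = Z ⊕ Z/2 and Ȟ^2 = 0

nerve of the cover:
  V12={t5} V13={t2} V14={t6} V15={t7} V23={t3} V45={t4,t8}
C dims 5,6; δ0: rk 5, SNF 1^4·2
Ȟ^0 = (5 − 5) − 0 = 0, so Ȟ^0 ≅ 0
Ȟ^1 = (6 − 0) − 5 = 1 plus torsion [2], so Ȟ^1 ≅ Z ⊕ Z/2
Ȟ^2 = (0 − 0) − 0 = 0, so Ȟ^2 ≅ 0


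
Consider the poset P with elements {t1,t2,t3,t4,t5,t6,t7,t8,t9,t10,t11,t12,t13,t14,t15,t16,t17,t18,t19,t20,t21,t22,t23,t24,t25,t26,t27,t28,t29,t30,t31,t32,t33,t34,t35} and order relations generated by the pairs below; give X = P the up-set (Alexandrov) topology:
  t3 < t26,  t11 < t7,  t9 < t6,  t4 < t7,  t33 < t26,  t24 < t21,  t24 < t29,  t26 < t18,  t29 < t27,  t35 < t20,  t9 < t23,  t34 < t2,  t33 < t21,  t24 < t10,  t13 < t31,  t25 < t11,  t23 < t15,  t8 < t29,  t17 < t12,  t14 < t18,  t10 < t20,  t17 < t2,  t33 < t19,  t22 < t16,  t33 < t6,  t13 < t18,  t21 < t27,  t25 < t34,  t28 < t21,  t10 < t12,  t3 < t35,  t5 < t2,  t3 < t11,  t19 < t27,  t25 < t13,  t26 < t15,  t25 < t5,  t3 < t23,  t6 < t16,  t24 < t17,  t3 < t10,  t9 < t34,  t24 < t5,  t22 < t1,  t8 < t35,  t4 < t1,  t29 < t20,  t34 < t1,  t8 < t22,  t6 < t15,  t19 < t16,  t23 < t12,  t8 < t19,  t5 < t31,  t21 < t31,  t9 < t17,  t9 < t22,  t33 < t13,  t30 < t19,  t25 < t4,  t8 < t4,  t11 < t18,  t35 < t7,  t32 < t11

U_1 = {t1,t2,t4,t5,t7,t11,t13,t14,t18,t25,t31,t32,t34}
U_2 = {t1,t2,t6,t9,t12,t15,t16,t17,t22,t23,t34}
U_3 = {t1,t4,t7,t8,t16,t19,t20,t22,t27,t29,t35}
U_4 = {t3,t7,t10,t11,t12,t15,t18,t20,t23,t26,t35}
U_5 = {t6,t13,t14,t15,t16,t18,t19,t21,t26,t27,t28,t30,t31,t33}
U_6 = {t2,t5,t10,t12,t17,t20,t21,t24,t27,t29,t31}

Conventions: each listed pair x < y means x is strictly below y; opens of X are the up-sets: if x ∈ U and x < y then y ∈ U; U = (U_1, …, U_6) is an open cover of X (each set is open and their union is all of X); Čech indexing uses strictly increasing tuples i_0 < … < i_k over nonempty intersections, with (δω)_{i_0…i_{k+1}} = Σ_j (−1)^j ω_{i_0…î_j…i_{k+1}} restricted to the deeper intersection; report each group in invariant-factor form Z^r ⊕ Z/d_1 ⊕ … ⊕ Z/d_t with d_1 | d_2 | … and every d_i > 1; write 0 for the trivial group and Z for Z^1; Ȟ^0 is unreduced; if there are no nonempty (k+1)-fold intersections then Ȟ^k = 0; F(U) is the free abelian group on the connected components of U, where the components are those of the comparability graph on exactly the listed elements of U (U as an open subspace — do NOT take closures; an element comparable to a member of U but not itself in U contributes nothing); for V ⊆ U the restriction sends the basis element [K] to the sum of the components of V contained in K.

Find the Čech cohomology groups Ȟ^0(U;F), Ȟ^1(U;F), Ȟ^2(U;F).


nonempty overlaps:
  U12={t1,t2,t34} U13={t1,t4,t7} U14={t7,t11,t18} U15={t13,t14,t18,t31} U16={t2,t5,t31} U23={t1,t16,t22} U24={t12,t15,t23} U25={t6,t15,t16} U26={t2,t12,t17} U34={t7,t20,t35} U35={t16,t19,t27} U36={t20,t27,t29} U45={t15,t18,t26} U46={t10,t12,t20} U56={t21,t27,t31}
  U123={t1} U126={t2} U134={t7} U145={t18} U156={t31} U235={t16} U245={t15} U246={t12} U346={t20} U356={t27}
components per intersection:
  U1: {t1,t2,t4,t5,t7,t11,t13,t14,t18,t25,t31,t32,t34}
  U2: {t1,t2,t6,t9,t12,t15,t16,t17,t22,t23,t34}
  U3: {t1,t4,t7,t8,t16,t19,t20,t22,t27,t29,t35}
  U4: {t3,t7,t10,t11,t12,t15,t18,t20,t23,t26,t35}
  U5: {t6,t13,t14,t15,t16,t18,t19,t21,t26,t27,t28,t30,t31,t33}
  U6: {t2,t5,t10,t12,t17,t20,t21,t24,t27,t29,t31}
  U12: {t1,t2,t34}
  U13: {t1,t4,t7}
  U14: {t7,t11,t18}
  U15: {t13,t14,t18,t31}
  U16: {t2,t5,t31}
  U23: {t1,t16,t22}
  U24: {t12,t15,t23}
  U25: {t6,t15,t16}
  U26: {t2,t12,t17}
  U34: {t7,t20,t35}
  U35: {t16,t19,t27}
  U36: {t20,t27,t29}
  U45: {t15,t18,t26}
  U46: {t10,t12,t20}
  U56: {t21,t27,t31}
  U123: {t1}
  U126: {t2}
  U134: {t7}
  U145: {t18}
  U156: {t31}
  U235: {t16}
  U245: {t15}
  U246: {t12}
  U346: {t20}
  U356: {t27}
C dims 6,15,10; δ0: rk 5, SNF 1^5; δ1: rk 10, SNF 1^9·2
degree 0: 6−5−0 = 1 → Ȟ^0 ≅ Z
degree 1: 15−10−5 = 0 → Ȟ^1 ≅ 0
degree 2: 10−0−10 = 0 plus torsion [2] → Ȟ^2 ≅ Z/2

Ȟ^0(U;F) ≅ Z,  Ȟ^1(U;F) ≅ 0,  Ȟ^2(U;F) ≅ Z/2


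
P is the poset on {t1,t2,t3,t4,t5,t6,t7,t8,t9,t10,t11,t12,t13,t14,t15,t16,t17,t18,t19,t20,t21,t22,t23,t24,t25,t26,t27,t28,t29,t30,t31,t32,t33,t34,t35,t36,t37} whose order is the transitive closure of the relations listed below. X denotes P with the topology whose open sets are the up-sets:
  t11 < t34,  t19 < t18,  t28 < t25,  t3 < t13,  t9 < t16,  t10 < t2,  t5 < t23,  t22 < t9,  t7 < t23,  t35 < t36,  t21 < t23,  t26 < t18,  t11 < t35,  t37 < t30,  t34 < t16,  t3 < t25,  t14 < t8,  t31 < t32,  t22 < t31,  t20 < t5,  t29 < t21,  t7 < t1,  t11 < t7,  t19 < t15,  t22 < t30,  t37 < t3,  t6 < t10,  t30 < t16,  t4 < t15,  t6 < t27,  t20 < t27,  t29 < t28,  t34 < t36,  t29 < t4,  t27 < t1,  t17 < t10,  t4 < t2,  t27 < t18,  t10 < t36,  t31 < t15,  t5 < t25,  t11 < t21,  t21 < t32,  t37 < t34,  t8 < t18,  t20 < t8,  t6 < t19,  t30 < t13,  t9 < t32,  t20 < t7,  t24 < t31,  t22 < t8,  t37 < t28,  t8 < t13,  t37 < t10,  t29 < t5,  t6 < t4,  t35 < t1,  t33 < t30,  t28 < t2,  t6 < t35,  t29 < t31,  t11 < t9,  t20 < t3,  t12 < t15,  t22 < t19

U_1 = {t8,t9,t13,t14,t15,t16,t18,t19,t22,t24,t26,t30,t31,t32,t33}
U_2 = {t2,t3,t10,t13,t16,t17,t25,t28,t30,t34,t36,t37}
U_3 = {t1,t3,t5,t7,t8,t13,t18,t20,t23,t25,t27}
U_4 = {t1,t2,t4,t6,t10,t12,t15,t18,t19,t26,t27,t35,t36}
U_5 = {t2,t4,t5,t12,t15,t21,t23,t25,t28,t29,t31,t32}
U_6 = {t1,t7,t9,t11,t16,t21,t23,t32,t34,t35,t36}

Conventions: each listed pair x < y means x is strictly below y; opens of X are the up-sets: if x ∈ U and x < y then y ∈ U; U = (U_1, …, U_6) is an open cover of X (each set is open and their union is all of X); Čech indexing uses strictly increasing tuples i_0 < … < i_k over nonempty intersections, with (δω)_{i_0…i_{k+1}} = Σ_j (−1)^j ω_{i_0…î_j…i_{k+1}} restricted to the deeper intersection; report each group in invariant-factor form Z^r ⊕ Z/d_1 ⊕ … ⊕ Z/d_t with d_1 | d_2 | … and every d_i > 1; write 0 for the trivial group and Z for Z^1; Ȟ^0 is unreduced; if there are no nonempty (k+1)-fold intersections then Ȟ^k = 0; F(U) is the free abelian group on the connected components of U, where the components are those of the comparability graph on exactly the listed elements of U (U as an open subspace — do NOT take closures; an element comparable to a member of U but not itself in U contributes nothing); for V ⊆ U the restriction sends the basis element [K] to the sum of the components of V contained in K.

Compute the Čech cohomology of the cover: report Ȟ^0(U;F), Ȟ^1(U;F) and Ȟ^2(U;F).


Ȟ^0 ≅ Z, Ȟ^1 ≅ 0 and Ȟ^2 ≅ Z/2

cover nerve:
  U12={t13,t16,t30} U13={t8,t13,t18} U14={t15,t18,t19,t26} U15={t15,t31,t32} U16={t9,t16,t32} U23={t3,t13,t25} U24={t2,t10,t36} U25={t2,t25,t28} U26={t16,t34,t36} U34={t1,t18,t27} U35={t5,t23,t25} U36={t1,t7,t23} U45={t2,t4,t12,t15} U46={t1,t35,t36} U56={t21,t23,t32}
  U123={t13} U126={t16} U134={t18} U145={t15} U156={t32} U235={t25} U245={t2} U246={t36} U346={t1} U356={t23}
components per intersection:
  U1: {t8,t9,t13,t14,t15,t16,t18,t19,t22,t24,t26,t30,t31,t32,t33}
  U2: {t2,t3,t10,t13,t16,t17,t25,t28,t30,t34,t36,t37}
  U3: {t1,t3,t5,t7,t8,t13,t18,t20,t23,t25,t27}
  U4: {t1,t2,t4,t6,t10,t12,t15,t18,t19,t26,t27,t35,t36}
  U5: {t2,t4,t5,t12,t15,t21,t23,t25,t28,t29,t31,t32}
  U6: {t1,t7,t9,t11,t16,t21,t23,t32,t34,t35,t36}
  U12: {t13,t16,t30}
  U13: {t8,t13,t18}
  U14: {t15,t18,t19,t26}
  U15: {t15,t31,t32}
  U16: {t9,t16,t32}
  U23: {t3,t13,t25}
  U24: {t2,t10,t36}
  U25: {t2,t25,t28}
  U26: {t16,t34,t36}
  U34: {t1,t18,t27}
  U35: {t5,t23,t25}
  U36: {t1,t7,t23}
  U45: {t2,t4,t12,t15}
  U46: {t1,t35,t36}
  U56: {t21,t23,t32}
  U123: {t13}
  U126: {t16}
  U134: {t18}
  U145: {t15}
  U156: {t32}
  U235: {t25}
  U245: {t2}
  U246: {t36}
  U346: {t1}
  U356: {t23}
C dims 6,15,10; δ0: rk 5, SNF 1^5; δ1: rk 10, SNF 1^9·2
Ȟ^0: (6−5)−0=1 ⇒ Z
Ȟ^1: (15−10)−5=0 ⇒ 0
Ȟ^2: (10−0)−10=0 plus torsion [2] ⇒ Z/2
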